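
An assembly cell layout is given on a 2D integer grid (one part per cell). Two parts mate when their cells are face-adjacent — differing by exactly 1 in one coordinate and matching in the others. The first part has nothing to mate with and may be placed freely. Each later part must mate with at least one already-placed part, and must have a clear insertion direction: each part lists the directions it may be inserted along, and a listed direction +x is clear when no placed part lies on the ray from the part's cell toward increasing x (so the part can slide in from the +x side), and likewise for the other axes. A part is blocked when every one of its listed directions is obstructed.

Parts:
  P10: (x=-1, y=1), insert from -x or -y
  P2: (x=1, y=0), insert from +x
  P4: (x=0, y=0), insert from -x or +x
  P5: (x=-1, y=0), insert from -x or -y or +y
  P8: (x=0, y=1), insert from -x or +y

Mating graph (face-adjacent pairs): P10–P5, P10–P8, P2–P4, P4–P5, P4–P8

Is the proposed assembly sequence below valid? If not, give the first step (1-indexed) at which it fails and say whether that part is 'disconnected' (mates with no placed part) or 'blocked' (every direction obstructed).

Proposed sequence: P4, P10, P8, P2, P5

Invalid at step 2 (disconnected)

1. P4@(0, 0) [-x clear] — {P4}
2. P10@(-1, 1) — no placed neighbour ⇒ disconnected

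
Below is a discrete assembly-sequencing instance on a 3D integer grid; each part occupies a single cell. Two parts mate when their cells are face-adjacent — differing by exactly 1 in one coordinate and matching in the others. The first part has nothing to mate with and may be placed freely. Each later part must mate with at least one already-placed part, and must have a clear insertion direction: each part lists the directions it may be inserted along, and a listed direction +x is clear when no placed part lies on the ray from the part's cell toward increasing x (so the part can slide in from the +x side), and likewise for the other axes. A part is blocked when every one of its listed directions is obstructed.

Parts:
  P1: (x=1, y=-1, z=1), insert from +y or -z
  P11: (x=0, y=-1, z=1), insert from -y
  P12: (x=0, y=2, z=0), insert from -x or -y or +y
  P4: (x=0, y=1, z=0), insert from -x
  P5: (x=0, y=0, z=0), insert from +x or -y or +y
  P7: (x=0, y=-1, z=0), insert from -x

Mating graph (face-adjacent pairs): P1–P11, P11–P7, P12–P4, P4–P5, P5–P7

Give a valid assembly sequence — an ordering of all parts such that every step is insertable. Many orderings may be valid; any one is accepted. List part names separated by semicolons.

P7; P5; P4; P12; P11; P1

1. P7@(0, -1, 0) [-x clear] — {P7}
2. P5@(0, 0, 0) [+x clear] — {P5, P7}
3. P4@(0, 1, 0) [-x clear] — {P4, P5, P7}
4. P12@(0, 2, 0) [-x clear] — {P12, P4, P5, P7}
5. P11@(0, -1, 1) [-y clear] — {P11, P12, P4, P5, P7}
6. P1@(1, -1, 1) [+y clear] — {P1, P11, P12, P4, P5, P7}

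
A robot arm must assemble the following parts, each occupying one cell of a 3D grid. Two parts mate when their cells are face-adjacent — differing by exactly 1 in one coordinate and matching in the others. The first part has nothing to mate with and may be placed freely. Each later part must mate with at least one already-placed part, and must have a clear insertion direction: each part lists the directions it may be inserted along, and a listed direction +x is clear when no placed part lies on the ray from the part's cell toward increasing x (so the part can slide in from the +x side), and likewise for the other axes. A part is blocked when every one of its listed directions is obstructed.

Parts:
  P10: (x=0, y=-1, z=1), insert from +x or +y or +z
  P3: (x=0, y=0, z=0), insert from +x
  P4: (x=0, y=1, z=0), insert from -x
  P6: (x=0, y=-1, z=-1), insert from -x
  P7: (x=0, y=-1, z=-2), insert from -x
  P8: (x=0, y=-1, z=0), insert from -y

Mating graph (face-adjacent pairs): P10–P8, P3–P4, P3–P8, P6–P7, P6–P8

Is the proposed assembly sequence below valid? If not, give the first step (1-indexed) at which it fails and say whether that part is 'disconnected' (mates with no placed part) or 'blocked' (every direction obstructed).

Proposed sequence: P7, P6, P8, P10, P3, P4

1. P7@(0, -1, -2) [-x clear] — {P7}
2. P6@(0, -1, -1) [-x clear] — {P6, P7}
3. P8@(0, -1, 0) [-y clear] — {P6, P7, P8}
4. P10@(0, -1, 1) [+x clear] — {P10, P6, P7, P8}
5. P3@(0, 0, 0) [+x clear] — {P10, P3, P6, P7, P8}
6. P4@(0, 1, 0) [-x clear] — {P10, P3, P4, P6, P7, P8}

Valid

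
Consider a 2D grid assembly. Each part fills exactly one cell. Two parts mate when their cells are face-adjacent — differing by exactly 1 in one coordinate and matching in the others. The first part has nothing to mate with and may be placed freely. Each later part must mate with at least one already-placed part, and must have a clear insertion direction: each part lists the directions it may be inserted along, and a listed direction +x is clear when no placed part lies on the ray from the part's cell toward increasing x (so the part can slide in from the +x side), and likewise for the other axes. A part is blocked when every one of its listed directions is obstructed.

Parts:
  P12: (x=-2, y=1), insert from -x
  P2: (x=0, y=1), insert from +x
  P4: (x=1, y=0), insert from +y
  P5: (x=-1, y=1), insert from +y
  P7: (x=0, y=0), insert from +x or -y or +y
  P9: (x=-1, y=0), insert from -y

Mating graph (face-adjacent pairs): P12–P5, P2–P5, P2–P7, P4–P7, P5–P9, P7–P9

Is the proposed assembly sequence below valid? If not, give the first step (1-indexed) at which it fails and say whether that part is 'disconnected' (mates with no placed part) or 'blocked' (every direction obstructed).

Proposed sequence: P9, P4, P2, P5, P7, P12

1. P9@(-1, 0) [-y clear] — {P9}
2. P4@(1, 0) — no placed neighbour ⇒ disconnected

Invalid at step 2 (disconnected)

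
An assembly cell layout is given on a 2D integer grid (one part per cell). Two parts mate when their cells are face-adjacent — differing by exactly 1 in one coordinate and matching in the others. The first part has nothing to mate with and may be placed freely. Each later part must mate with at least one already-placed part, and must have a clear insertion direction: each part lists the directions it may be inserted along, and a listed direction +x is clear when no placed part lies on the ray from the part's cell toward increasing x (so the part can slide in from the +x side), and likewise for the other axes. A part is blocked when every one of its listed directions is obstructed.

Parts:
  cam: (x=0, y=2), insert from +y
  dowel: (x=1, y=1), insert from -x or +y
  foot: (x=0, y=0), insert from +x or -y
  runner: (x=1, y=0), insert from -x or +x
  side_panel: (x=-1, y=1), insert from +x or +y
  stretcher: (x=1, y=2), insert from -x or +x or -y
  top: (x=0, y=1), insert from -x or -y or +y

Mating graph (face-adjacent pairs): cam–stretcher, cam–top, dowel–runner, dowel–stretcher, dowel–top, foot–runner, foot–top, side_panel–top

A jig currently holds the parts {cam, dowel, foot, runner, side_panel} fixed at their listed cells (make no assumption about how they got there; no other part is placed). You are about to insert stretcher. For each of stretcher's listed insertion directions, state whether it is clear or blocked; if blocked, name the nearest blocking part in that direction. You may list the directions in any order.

+x: clear; -x: blocked by cam; -y: blocked by dowel

-x: nearest on ray is cam@(0, 2) ⇒ blocked
+x: ray from stretcher(1, 2) has no placed part ⇒ clear
-y: nearest on ray is dowel@(1, 1) ⇒ blocked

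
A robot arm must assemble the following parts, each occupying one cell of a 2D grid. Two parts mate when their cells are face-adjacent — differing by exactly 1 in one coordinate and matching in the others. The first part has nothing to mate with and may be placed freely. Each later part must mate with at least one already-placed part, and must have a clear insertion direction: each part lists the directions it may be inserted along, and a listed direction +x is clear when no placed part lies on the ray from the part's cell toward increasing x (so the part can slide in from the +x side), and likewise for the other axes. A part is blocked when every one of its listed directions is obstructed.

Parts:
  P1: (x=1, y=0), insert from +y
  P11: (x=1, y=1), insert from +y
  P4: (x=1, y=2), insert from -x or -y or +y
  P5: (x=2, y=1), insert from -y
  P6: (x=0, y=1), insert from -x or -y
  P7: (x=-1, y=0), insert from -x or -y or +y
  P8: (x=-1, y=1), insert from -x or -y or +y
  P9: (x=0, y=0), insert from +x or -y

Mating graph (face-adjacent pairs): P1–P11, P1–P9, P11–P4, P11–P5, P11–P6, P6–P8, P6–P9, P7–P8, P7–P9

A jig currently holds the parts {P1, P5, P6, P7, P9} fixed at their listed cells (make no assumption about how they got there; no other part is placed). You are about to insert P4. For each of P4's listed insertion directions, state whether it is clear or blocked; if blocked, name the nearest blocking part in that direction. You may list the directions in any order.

+y: clear; -x: clear; -y: blocked by P1

-x: ray from P4(1, 2) has no placed part ⇒ clear
-y: nearest on ray is P1@(1, 0) ⇒ blocked
+y: ray from P4(1, 2) has no placed part ⇒ clear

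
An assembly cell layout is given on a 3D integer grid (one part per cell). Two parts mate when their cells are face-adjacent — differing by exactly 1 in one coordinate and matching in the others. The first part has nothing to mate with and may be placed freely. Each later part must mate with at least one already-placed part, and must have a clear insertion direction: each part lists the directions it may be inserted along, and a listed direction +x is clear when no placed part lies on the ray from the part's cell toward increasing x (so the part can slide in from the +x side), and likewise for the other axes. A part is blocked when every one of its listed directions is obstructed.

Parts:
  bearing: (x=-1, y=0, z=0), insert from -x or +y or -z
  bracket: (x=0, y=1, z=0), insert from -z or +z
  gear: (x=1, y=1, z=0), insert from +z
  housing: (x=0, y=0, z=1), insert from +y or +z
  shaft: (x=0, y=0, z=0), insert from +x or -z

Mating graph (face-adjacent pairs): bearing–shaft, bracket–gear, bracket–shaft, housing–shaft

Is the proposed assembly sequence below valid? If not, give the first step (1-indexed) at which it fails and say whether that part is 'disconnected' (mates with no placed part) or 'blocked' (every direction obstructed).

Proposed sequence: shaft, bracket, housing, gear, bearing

Valid

1. shaft@(0, 0, 0) [+x clear] — {shaft}
2. bracket@(0, 1, 0) [-z clear] — {bracket, shaft}
3. housing@(0, 0, 1) [+y clear] — {bracket, housing, shaft}
4. gear@(1, 1, 0) [+z clear] — {bracket, gear, housing, shaft}
5. bearing@(-1, 0, 0) [-x clear] — {bearing, bracket, gear, housing, shaft}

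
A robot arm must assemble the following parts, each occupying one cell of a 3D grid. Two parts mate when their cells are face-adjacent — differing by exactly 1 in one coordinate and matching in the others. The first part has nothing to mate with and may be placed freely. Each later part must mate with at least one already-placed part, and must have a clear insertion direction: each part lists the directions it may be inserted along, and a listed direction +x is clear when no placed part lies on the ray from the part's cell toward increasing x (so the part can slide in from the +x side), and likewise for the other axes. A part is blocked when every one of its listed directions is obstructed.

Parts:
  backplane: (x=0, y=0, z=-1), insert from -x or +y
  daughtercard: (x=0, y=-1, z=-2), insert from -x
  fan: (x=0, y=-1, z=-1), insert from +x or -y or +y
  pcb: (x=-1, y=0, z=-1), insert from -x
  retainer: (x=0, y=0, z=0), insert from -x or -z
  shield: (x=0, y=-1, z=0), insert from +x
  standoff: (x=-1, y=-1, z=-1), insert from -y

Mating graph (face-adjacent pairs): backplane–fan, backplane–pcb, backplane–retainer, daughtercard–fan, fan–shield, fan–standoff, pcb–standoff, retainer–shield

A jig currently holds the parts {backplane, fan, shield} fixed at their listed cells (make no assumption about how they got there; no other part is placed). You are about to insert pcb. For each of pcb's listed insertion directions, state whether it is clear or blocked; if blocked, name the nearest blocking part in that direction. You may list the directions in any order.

-x: ray from pcb(-1, 0, -1) has no placed part ⇒ clear

-x: clear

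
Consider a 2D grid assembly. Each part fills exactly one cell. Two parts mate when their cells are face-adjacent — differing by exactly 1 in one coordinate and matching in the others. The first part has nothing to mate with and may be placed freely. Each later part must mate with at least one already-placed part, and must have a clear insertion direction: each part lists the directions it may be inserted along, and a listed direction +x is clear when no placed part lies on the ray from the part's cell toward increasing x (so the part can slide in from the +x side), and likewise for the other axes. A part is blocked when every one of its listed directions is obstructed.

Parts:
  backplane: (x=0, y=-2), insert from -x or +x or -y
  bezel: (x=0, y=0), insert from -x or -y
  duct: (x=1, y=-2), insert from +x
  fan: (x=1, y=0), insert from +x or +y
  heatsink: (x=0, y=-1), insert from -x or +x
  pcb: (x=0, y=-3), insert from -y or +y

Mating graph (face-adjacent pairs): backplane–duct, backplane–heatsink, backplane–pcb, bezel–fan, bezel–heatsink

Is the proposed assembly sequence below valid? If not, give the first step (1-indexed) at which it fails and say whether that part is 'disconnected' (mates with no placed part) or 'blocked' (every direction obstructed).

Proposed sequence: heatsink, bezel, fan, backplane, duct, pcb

1. heatsink@(0, -1) [-x clear] — {heatsink}
2. bezel@(0, 0) [-x clear] — {bezel, heatsink}
3. fan@(1, 0) [+x clear] — {bezel, fan, heatsink}
4. backplane@(0, -2) [-x clear] — {backplane, bezel, fan, heatsink}
5. duct@(1, -2) [+x clear] — {backplane, bezel, duct, fan, heatsink}
6. pcb@(0, -3) [-y clear] — {backplane, bezel, duct, fan, heatsink, pcb}

Valid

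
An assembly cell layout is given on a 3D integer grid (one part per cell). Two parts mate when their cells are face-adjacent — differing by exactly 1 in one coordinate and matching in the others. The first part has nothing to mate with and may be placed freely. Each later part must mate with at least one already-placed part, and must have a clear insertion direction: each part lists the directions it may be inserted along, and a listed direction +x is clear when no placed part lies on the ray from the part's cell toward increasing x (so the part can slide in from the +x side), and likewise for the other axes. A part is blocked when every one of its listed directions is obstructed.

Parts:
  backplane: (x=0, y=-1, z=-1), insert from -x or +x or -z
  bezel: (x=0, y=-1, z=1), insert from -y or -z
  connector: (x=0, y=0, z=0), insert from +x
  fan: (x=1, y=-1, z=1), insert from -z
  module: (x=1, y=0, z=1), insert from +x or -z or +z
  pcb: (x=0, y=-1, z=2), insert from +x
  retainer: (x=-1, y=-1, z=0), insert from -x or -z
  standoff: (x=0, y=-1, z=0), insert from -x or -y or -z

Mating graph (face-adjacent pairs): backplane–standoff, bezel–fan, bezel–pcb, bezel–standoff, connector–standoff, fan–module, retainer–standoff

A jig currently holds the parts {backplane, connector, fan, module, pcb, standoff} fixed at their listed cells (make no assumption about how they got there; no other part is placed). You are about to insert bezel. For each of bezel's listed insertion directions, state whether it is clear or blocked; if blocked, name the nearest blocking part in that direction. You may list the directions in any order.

-y: ray from bezel(0, -1, 1) has no placed part ⇒ clear
-z: nearest on ray is standoff@(0, -1, 0) ⇒ blocked

-y: clear; -z: blocked by standoff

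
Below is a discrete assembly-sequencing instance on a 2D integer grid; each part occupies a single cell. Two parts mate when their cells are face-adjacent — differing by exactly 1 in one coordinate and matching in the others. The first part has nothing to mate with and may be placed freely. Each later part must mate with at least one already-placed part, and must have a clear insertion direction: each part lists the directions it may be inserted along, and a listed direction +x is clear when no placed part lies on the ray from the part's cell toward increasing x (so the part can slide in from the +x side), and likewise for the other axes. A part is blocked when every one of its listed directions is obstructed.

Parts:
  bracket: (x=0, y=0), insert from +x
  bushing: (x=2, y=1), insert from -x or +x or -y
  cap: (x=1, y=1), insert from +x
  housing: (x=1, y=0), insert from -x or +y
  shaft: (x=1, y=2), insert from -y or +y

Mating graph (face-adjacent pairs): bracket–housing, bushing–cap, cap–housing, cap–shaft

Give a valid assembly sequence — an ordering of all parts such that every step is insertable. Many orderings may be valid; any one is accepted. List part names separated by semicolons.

bracket; housing; cap; bushing; shaft

1. bracket@(0, 0) [+x clear] — {bracket}
2. housing@(1, 0) [+y clear] — {bracket, housing}
3. cap@(1, 1) [+x clear] — {bracket, cap, housing}
4. bushing@(2, 1) [+x clear] — {bracket, bushing, cap, housing}
5. shaft@(1, 2) [+y clear] — {bracket, bushing, cap, housing, shaft}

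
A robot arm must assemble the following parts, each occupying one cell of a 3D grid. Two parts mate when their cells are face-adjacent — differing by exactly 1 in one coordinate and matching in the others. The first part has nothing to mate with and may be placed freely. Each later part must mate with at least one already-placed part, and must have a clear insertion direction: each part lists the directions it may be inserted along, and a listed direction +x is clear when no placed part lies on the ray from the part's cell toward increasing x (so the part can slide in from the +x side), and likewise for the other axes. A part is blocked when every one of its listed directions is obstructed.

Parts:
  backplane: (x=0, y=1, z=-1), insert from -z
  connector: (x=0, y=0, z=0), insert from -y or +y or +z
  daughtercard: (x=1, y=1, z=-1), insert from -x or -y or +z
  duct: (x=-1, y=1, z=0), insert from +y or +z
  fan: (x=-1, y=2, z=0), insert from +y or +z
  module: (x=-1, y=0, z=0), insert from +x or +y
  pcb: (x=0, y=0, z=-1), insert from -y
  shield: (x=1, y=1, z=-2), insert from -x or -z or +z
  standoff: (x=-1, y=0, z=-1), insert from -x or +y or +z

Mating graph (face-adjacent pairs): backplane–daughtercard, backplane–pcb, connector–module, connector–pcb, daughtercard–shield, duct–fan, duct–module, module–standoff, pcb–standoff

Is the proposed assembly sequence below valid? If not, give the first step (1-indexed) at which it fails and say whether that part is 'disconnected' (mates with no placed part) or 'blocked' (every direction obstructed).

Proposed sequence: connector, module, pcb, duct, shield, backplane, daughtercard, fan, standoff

Invalid at step 5 (disconnected)

1. connector@(0, 0, 0) [-y clear] — {connector}
2. module@(-1, 0, 0) [+y clear] — {connector, module}
3. pcb@(0, 0, -1) [-y clear] — {connector, module, pcb}
4. duct@(-1, 1, 0) [+y clear] — {connector, duct, module, pcb}
5. shield@(1, 1, -2) — no placed neighbour ⇒ disconnected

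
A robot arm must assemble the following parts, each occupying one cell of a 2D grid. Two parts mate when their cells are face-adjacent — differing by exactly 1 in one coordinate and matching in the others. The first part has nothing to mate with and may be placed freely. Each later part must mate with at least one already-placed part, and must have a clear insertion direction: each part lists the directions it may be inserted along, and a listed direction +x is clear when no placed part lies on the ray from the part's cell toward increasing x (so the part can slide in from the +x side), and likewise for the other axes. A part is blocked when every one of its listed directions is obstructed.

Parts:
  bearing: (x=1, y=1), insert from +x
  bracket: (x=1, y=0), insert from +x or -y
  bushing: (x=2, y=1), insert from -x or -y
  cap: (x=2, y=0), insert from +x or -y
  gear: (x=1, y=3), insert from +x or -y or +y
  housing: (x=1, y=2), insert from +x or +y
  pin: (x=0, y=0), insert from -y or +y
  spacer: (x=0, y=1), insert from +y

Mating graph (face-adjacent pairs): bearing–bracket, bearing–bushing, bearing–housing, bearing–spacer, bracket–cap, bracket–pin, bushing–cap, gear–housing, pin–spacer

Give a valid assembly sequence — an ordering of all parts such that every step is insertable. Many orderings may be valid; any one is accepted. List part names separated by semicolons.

1. housing@(1, 2) [+x clear] — {housing}
2. gear@(1, 3) [+x clear] — {gear, housing}
3. bearing@(1, 1) [+x clear] — {bearing, gear, housing}
4. bushing@(2, 1) [-y clear] — {bearing, bushing, gear, housing}
5. cap@(2, 0) [+x clear] — {bearing, bushing, cap, gear, housing}
6. bracket@(1, 0) [-y clear] — {bearing, bracket, bushing, cap, gear, housing}
7. pin@(0, 0) [-y clear] — {bearing, bracket, bushing, cap, gear, housing, pin}
8. spacer@(0, 1) [+y clear] — {bearing, bracket, bushing, cap, gear, housing, pin, spacer}

housing; gear; bearing; bushing; cap; bracket; pin; spacer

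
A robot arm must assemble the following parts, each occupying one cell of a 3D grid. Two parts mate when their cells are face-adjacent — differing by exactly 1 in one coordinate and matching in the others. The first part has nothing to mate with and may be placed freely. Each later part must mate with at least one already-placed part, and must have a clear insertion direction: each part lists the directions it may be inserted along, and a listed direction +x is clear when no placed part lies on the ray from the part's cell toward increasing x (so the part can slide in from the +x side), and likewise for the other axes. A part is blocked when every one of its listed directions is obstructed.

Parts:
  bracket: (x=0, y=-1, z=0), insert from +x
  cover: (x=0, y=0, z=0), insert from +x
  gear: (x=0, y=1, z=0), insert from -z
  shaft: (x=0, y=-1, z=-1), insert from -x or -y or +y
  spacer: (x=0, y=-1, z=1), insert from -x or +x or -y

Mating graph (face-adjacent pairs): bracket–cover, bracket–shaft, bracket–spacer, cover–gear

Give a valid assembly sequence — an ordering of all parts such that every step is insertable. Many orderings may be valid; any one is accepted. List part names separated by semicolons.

1. shaft@(0, -1, -1) [-x clear] — {shaft}
2. bracket@(0, -1, 0) [+x clear] — {bracket, shaft}
3. spacer@(0, -1, 1) [-x clear] — {bracket, shaft, spacer}
4. cover@(0, 0, 0) [+x clear] — {bracket, cover, shaft, spacer}
5. gear@(0, 1, 0) [-z clear] — {bracket, cover, gear, shaft, spacer}

shaft; bracket; spacer; cover; gear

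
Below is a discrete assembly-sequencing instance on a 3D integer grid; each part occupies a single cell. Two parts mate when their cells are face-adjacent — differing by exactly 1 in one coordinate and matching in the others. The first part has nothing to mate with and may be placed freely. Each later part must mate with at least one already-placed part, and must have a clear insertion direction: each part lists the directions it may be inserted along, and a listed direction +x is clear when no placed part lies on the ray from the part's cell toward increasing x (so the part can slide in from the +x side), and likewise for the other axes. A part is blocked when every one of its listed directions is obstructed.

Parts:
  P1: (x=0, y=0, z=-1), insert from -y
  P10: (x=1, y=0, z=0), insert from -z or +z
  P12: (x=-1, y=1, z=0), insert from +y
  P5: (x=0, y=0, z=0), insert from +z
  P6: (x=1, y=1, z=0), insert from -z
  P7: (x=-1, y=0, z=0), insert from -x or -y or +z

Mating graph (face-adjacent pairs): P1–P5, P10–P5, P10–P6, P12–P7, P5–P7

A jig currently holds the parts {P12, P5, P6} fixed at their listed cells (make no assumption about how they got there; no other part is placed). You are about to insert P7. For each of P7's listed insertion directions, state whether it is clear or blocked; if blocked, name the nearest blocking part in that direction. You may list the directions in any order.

+z: clear; -x: clear; -y: clear

-x: ray from P7(-1, 0, 0) has no placed part ⇒ clear
-y: ray from P7(-1, 0, 0) has no placed part ⇒ clear
+z: ray from P7(-1, 0, 0) has no placed part ⇒ clear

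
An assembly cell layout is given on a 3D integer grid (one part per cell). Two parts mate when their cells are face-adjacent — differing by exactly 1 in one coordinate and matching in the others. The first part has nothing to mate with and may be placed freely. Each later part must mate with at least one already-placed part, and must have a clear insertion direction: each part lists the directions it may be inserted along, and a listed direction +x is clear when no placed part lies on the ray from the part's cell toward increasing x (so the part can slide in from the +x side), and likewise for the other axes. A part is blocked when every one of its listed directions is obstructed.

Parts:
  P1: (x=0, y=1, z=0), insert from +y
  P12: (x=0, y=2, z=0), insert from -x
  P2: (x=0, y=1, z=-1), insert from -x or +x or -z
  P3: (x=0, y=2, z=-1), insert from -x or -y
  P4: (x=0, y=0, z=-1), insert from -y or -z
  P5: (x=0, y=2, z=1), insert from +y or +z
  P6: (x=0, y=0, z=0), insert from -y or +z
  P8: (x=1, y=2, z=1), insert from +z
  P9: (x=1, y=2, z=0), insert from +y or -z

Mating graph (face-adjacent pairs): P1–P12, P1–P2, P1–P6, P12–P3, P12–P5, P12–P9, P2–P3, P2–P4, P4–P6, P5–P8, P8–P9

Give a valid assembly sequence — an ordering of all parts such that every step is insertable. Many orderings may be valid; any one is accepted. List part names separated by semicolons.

1. P3@(0, 2, -1) [-x clear] — {P3}
2. P2@(0, 1, -1) [-x clear] — {P2, P3}
3. P4@(0, 0, -1) [-y clear] — {P2, P3, P4}
4. P6@(0, 0, 0) [-y clear] — {P2, P3, P4, P6}
5. P1@(0, 1, 0) [+y clear] — {P1, P2, P3, P4, P6}
6. P12@(0, 2, 0) [-x clear] — {P1, P12, P2, P3, P4, P6}
7. P5@(0, 2, 1) [+y clear] — {P1, P12, P2, P3, P4, P5, P6}
8. P9@(1, 2, 0) [+y clear] — {P1, P12, P2, P3, P4, P5, P6, P9}
9. P8@(1, 2, 1) [+z clear] — {P1, P12, P2, P3, P4, P5, P6, P8, P9}

P3; P2; P4; P6; P1; P12; P5; P9; P8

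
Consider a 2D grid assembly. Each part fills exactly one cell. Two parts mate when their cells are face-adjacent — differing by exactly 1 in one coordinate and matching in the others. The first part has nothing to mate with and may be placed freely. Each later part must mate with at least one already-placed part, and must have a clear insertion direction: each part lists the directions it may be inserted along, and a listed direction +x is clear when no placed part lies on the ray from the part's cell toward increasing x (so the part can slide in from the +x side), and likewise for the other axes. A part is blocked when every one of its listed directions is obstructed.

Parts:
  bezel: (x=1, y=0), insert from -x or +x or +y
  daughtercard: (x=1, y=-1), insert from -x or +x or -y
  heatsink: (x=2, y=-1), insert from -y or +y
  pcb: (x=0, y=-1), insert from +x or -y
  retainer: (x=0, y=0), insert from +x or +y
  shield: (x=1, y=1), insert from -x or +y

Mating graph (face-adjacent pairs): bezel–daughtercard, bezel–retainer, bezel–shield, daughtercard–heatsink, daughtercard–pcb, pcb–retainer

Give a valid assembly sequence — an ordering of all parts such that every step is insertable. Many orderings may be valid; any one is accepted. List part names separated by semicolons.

shield; bezel; daughtercard; heatsink; retainer; pcb

1. shield@(1, 1) [-x clear] — {shield}
2. bezel@(1, 0) [-x clear] — {bezel, shield}
3. daughtercard@(1, -1) [-x clear] — {bezel, daughtercard, shield}
4. heatsink@(2, -1) [-y clear] — {bezel, daughtercard, heatsink, shield}
5. retainer@(0, 0) [+y clear] — {bezel, daughtercard, heatsink, retainer, shield}
6. pcb@(0, -1) [-y clear] — {bezel, daughtercard, heatsink, pcb, retainer, shield}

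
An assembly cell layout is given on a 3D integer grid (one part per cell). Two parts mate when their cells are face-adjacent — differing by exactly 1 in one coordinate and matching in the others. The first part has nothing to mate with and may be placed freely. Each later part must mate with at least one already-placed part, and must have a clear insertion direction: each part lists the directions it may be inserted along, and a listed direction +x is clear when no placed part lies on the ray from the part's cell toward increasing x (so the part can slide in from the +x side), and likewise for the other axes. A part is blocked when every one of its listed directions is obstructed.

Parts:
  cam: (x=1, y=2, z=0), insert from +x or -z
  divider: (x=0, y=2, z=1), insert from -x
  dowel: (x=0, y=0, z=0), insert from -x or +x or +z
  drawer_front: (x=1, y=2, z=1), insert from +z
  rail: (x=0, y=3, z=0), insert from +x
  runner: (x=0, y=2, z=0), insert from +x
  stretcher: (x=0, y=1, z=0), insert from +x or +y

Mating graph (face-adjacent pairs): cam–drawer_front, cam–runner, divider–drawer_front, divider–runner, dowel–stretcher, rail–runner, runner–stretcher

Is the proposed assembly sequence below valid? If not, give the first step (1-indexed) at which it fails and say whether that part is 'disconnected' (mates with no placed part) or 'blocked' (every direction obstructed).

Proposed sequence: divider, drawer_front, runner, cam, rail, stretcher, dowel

Valid

1. divider@(0, 2, 1) [-x clear] — {divider}
2. drawer_front@(1, 2, 1) [+z clear] — {divider, drawer_front}
3. runner@(0, 2, 0) [+x clear] — {divider, drawer_front, runner}
4. cam@(1, 2, 0) [+x clear] — {cam, divider, drawer_front, runner}
5. rail@(0, 3, 0) [+x clear] — {cam, divider, drawer_front, rail, runner}
6. stretcher@(0, 1, 0) [+x clear] — {cam, divider, drawer_front, rail, runner, stretcher}
7. dowel@(0, 0, 0) [-x clear] — {cam, divider, dowel, drawer_front, rail, runner, stretcher}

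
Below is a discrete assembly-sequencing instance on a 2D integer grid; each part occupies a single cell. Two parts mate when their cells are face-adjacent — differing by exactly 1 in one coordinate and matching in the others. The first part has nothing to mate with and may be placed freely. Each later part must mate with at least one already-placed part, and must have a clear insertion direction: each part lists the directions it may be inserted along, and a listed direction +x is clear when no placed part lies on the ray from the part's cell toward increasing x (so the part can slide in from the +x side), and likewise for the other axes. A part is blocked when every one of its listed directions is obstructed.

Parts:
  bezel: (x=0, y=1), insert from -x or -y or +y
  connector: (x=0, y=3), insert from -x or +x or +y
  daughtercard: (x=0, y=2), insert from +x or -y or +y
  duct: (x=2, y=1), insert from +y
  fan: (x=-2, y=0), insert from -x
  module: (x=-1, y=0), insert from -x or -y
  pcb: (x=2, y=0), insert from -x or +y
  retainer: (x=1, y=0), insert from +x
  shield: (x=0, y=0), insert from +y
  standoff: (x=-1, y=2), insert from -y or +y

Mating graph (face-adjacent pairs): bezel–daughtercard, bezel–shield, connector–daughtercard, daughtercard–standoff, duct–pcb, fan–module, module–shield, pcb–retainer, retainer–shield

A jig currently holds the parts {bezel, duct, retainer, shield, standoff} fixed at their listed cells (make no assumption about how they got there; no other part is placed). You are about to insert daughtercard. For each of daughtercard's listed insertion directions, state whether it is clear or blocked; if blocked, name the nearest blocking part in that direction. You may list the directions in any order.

+x: clear; +y: clear; -y: blocked by bezel

+x: ray from daughtercard(0, 2) has no placed part ⇒ clear
-y: nearest on ray is bezel@(0, 1) ⇒ blocked
+y: ray from daughtercard(0, 2) has no placed part ⇒ clear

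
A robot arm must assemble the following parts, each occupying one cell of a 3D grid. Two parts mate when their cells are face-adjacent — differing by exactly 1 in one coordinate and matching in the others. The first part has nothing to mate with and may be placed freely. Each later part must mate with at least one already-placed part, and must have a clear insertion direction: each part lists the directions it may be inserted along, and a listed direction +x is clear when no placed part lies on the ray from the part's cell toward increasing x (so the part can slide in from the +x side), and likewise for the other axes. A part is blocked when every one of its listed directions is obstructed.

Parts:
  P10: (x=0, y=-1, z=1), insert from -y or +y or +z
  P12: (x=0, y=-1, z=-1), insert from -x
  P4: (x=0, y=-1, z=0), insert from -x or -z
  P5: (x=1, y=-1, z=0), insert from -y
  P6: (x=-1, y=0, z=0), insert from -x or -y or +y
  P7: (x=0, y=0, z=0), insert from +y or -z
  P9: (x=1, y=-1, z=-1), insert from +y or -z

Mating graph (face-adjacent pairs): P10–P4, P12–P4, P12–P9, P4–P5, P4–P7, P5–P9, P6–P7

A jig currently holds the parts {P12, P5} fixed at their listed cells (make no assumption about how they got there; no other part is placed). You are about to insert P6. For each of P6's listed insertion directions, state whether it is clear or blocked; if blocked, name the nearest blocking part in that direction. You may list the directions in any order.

-x: ray from P6(-1, 0, 0) has no placed part ⇒ clear
-y: ray from P6(-1, 0, 0) has no placed part ⇒ clear
+y: ray from P6(-1, 0, 0) has no placed part ⇒ clear

+y: clear; -x: clear; -y: clear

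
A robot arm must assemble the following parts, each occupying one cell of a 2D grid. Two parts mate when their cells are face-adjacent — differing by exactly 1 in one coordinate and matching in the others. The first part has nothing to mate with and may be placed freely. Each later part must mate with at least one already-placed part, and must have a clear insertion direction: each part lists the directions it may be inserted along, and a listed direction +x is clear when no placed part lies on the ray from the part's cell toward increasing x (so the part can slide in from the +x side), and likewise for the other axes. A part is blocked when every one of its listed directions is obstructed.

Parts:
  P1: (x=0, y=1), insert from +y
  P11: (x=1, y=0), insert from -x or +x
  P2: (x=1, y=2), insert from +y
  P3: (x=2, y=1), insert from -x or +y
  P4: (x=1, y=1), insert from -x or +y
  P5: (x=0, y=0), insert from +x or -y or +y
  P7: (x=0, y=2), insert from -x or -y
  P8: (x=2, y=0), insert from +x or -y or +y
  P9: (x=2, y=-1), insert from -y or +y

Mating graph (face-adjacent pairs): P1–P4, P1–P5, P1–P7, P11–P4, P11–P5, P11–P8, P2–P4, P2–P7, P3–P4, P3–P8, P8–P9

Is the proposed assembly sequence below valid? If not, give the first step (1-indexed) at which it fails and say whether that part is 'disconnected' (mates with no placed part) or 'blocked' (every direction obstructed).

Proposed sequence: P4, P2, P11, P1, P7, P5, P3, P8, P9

Valid

1. P4@(1, 1) [-x clear] — {P4}
2. P2@(1, 2) [+y clear] — {P2, P4}
3. P11@(1, 0) [-x clear] — {P11, P2, P4}
4. P1@(0, 1) [+y clear] — {P1, P11, P2, P4}
5. P7@(0, 2) [-x clear] — {P1, P11, P2, P4, P7}
6. P5@(0, 0) [-y clear] — {P1, P11, P2, P4, P5, P7}
7. P3@(2, 1) [+y clear] — {P1, P11, P2, P3, P4, P5, P7}
8. P8@(2, 0) [+x clear] — {P1, P11, P2, P3, P4, P5, P7, P8}
9. P9@(2, -1) [-y clear] — {P1, P11, P2, P3, P4, P5, P7, P8, P9}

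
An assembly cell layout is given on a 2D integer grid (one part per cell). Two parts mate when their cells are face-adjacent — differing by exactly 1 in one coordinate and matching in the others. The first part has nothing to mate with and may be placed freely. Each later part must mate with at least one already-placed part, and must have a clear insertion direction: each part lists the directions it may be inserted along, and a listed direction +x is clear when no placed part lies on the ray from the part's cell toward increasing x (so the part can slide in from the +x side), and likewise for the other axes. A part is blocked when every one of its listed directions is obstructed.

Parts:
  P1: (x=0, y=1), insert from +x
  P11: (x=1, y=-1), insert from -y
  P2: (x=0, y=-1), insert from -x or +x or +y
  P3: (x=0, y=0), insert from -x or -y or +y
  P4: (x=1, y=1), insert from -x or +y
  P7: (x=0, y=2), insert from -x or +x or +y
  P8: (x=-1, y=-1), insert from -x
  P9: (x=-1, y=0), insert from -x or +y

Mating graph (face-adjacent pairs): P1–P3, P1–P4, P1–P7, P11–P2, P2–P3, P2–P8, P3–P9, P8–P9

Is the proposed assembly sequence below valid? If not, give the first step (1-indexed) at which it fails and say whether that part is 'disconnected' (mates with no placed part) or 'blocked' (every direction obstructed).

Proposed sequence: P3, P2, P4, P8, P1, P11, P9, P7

Invalid at step 3 (disconnected)

1. P3@(0, 0) [-x clear] — {P3}
2. P2@(0, -1) [-x clear] — {P2, P3}
3. P4@(1, 1) — no placed neighbour ⇒ disconnected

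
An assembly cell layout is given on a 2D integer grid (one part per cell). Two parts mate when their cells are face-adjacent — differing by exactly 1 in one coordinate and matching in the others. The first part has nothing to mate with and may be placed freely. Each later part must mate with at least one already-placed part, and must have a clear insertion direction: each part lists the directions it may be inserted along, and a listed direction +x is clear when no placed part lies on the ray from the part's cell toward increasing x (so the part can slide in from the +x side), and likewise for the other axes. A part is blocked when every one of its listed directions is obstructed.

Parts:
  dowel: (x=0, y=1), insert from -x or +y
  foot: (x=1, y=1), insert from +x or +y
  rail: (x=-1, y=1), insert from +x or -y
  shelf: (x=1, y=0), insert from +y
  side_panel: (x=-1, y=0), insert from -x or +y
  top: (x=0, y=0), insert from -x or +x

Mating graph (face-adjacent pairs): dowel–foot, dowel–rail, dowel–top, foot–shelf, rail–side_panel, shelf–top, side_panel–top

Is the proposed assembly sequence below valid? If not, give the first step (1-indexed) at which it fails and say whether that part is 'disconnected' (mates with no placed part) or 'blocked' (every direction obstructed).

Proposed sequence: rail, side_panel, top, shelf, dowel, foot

Valid

1. rail@(-1, 1) [+x clear] — {rail}
2. side_panel@(-1, 0) [-x clear] — {rail, side_panel}
3. top@(0, 0) [+x clear] — {rail, side_panel, top}
4. shelf@(1, 0) [+y clear] — {rail, shelf, side_panel, top}
5. dowel@(0, 1) [+y clear] — {dowel, rail, shelf, side_panel, top}
6. foot@(1, 1) [+x clear] — {dowel, foot, rail, shelf, side_panel, top}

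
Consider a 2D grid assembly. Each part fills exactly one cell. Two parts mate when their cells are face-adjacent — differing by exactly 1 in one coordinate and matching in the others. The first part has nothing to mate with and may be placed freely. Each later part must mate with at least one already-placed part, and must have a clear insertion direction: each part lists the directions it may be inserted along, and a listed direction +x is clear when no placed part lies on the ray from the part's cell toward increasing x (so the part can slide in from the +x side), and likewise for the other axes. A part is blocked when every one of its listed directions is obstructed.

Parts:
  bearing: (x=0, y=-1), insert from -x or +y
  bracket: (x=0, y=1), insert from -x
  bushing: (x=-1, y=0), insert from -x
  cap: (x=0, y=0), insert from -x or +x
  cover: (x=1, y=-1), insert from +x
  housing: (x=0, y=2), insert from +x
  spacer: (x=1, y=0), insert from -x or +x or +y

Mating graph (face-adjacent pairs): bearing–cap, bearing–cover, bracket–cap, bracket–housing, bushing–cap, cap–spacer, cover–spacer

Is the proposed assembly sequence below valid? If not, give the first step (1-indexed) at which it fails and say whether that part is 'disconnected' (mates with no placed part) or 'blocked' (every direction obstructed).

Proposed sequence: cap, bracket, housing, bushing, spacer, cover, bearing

1. cap@(0, 0) [-x clear] — {cap}
2. bracket@(0, 1) [-x clear] — {bracket, cap}
3. housing@(0, 2) [+x clear] — {bracket, cap, housing}
4. bushing@(-1, 0) [-x clear] — {bracket, bushing, cap, housing}
5. spacer@(1, 0) [+x clear] — {bracket, bushing, cap, housing, spacer}
6. cover@(1, -1) [+x clear] — {bracket, bushing, cap, cover, housing, spacer}
7. bearing@(0, -1) [-x clear] — {bearing, bracket, bushing, cap, cover, housing, spacer}

Valid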